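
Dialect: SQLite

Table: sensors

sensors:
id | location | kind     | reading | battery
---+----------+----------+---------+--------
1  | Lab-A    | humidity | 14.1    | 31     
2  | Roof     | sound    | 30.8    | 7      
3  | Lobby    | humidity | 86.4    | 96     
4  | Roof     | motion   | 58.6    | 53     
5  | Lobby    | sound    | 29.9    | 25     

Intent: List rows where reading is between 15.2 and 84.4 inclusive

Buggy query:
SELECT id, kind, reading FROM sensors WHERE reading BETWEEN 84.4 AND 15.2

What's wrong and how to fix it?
Bug: The bounds are reversed; BETWEEN a AND b requires a <= b to match anything

Fix: Swap the bounds so the smaller value comes first

Corrected query:
SELECT id, kind, reading FROM sensors WHERE reading BETWEEN 15.2 AND 84.4

Result:
id | kind   | reading
---+--------+--------
2  | sound  | 30.8   
4  | motion | 58.6   
5  | sound  | 29.9   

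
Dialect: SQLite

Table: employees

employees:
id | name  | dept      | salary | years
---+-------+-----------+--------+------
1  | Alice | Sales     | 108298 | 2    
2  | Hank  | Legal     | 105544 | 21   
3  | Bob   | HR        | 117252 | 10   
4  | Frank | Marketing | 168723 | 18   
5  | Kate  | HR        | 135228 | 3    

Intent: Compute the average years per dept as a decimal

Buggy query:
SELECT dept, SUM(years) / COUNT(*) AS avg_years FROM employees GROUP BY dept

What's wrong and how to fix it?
Bug: SUM(years) and COUNT(*) are both integers; the division truncates the fractional part

Fix: Cast one side to REAL so the division keeps the fractional part

Corrected query:
SELECT dept, SUM(years) * 1.0 / COUNT(*) AS avg_years FROM employees GROUP BY dept

Result:
dept      | avg_years
----------+----------
HR        | 6.5      
Legal     | 21       
Marketing | 18       
Sales     | 2        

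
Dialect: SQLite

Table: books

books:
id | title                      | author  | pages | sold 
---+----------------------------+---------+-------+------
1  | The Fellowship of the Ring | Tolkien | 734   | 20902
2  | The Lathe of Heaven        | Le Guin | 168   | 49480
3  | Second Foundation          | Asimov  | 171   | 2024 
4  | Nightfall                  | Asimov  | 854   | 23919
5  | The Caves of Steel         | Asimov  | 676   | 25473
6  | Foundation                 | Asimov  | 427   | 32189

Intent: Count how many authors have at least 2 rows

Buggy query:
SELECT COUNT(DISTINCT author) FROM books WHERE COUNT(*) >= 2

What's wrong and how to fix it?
Bug: COUNT(*) cannot appear in WHERE; the per-group count doesn't exist yet

Fix: Use a subquery that GROUPs and filters with HAVING, then count its rows

Corrected query:
SELECT COUNT(*) FROM (SELECT author FROM books GROUP BY author HAVING COUNT(*) >= 2)

Result:
COUNT(*)
--------
1       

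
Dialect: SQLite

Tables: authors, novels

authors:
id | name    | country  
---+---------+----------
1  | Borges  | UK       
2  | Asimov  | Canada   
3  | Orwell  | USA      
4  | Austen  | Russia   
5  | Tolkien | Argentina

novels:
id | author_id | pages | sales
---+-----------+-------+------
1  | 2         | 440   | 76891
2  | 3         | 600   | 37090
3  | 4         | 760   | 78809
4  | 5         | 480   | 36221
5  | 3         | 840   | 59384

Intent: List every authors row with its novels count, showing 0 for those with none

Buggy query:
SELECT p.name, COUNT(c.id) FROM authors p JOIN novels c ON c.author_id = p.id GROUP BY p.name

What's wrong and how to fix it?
Bug: An inner join excludes parents with zero children

Fix: Use LEFT JOIN so parents without children still appear (COUNT(c.id) gives 0)

Corrected query:
SELECT p.name, COUNT(c.id) FROM authors p LEFT JOIN novels c ON c.author_id = p.id GROUP BY p.name

Result:
name    | COUNT(c.id)
--------+------------
Asimov  | 1          
Austen  | 1          
Borges  | 0          
Orwell  | 2          
Tolkien | 1          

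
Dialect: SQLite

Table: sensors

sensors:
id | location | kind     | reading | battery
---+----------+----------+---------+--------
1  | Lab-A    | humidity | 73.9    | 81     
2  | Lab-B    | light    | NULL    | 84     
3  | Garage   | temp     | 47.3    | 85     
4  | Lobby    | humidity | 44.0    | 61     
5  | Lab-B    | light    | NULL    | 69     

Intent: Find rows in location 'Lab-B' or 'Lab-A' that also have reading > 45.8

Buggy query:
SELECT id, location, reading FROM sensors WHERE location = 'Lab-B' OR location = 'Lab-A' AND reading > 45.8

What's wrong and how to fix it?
Bug: Without parentheses, AND is evaluated before OR, so the reading filter only applies to the 'Lab-A' branch

Fix: Group the OR with parentheses (or use IN), then AND the threshold

Corrected query:
SELECT id, location, reading FROM sensors WHERE (location = 'Lab-B' OR location = 'Lab-A') AND reading > 45.8

Result:
id | location | reading
---+----------+--------
1  | Lab-A    | 73.9   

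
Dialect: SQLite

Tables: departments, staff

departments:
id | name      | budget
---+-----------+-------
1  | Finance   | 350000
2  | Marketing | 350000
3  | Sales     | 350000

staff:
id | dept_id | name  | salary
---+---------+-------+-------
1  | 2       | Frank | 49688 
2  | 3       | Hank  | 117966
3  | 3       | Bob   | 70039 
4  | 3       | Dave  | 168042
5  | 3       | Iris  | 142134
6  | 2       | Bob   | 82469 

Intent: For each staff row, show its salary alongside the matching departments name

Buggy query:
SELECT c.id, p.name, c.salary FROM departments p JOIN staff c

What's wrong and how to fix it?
Bug: JOIN with no ON clause produces a cartesian product; every staff row pairs with every departments row

Fix: Add ON c.dept_id = p.id to the JOIN

Corrected query:
SELECT c.id, p.name, c.salary FROM departments p JOIN staff c ON c.dept_id = p.id

Result:
id | name      | salary
---+-----------+-------
1  | Marketing | 49688 
2  | Sales     | 117966
3  | Sales     | 70039 
4  | Sales     | 168042
5  | Sales     | 142134
6  | Marketing | 82469 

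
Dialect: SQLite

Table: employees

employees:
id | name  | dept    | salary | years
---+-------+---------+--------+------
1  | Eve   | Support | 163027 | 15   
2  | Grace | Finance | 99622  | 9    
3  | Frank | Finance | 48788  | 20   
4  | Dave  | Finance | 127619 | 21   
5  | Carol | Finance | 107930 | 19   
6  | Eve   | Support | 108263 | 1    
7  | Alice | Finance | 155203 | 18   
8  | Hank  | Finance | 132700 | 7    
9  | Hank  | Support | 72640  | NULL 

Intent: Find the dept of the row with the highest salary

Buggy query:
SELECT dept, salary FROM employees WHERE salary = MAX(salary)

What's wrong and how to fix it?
Bug: WHERE is evaluated per row; an aggregate over the whole table isn't defined there

Fix: Use a subquery: WHERE salary = (SELECT MAX(salary) FROM employees)

Corrected query:
SELECT dept, salary FROM employees WHERE salary = (SELECT MAX(salary) FROM employees)

Result:
dept    | salary
--------+-------
Support | 163027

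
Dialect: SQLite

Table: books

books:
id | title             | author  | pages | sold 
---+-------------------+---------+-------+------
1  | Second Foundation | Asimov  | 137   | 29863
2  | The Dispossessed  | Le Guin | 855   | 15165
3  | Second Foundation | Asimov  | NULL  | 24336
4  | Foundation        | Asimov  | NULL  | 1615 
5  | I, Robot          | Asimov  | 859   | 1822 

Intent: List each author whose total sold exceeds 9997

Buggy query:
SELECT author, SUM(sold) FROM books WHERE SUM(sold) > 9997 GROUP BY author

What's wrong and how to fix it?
Bug: WHERE runs before GROUP BY, so aggregates aren't available there

Fix: Move the aggregate condition to a HAVING clause

Corrected query:
SELECT author, SUM(sold) FROM books GROUP BY author HAVING SUM(sold) > 9997

Result:
author  | SUM(sold)
--------+----------
Asimov  | 57636    
Le Guin | 15165    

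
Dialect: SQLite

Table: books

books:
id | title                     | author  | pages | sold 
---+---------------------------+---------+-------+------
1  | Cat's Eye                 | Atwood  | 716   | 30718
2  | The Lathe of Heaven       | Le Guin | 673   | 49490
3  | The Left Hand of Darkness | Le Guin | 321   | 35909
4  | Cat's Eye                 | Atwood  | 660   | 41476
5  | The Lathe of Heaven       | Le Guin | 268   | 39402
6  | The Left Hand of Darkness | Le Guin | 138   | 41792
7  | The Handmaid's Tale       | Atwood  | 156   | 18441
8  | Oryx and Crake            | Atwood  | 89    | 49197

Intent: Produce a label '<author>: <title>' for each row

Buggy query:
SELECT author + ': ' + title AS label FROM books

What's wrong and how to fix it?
Bug: '+' is numeric addition; on text columns SQLite converts them to 0 instead of concatenating

Fix: Use the || operator for string concatenation

Corrected query:
SELECT author || ': ' || title AS label FROM books

Result:
label                             
----------------------------------
Atwood: Cat's Eye                 
Le Guin: The Lathe of Heaven      
Le Guin: The Left Hand of Darkness
Atwood: Cat's Eye                 
Le Guin: The Lathe of Heaven      
Le Guin: The Left Hand of Darkness
Atwood: The Handmaid's Tale       
Atwood: Oryx and Crake            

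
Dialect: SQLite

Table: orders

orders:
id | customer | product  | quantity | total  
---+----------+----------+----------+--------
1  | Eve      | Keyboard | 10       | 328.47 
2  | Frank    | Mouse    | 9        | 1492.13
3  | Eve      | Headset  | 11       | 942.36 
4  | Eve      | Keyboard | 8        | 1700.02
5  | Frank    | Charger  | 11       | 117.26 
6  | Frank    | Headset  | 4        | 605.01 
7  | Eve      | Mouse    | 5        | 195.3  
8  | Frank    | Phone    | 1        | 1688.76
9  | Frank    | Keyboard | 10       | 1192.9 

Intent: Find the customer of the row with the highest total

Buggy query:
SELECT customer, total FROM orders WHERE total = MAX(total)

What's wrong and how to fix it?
Bug: WHERE is evaluated per row; an aggregate over the whole table isn't defined there

Fix: Use a subquery: WHERE total = (SELECT MAX(total) FROM orders)

Corrected query:
SELECT customer, total FROM orders WHERE total = (SELECT MAX(total) FROM orders)

Result:
customer | total  
---------+--------
Eve      | 1700.02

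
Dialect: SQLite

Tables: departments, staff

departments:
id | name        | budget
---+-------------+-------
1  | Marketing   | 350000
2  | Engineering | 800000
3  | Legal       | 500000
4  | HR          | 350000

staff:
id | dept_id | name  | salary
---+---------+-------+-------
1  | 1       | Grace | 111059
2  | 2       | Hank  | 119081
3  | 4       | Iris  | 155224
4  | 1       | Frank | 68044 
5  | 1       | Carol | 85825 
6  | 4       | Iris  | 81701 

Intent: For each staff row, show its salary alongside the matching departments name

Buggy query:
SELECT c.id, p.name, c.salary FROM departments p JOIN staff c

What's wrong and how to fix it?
Bug: Missing join condition: each staff row is matched to all departments rows instead of just its own

Fix: Add ON c.dept_id = p.id to the JOIN

Corrected query:
SELECT c.id, p.name, c.salary FROM departments p JOIN staff c ON c.dept_id = p.id

Result:
id | name        | salary
---+-------------+-------
1  | Marketing   | 111059
2  | Engineering | 119081
3  | HR          | 155224
4  | Marketing   | 68044 
5  | Marketing   | 85825 
6  | HR          | 81701 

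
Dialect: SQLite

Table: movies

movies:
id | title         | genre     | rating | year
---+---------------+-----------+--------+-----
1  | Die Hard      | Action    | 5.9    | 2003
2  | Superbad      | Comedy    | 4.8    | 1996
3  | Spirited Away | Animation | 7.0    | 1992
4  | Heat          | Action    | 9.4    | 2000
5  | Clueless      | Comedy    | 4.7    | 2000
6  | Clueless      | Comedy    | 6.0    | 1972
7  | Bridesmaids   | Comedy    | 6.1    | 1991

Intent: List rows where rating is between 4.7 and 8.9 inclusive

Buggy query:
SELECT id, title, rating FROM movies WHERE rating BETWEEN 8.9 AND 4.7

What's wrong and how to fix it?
Bug: BETWEEN expects the lower bound first; with 8.9 AND 4.7 the range is empty

Fix: Write BETWEEN 4.7 AND 8.9

Corrected query:
SELECT id, title, rating FROM movies WHERE rating BETWEEN 4.7 AND 8.9

Result:
id | title         | rating
---+---------------+-------
1  | Die Hard      | 5.9   
2  | Superbad      | 4.8   
3  | Spirited Away | 7     
5  | Clueless      | 4.7   
6  | Clueless      | 6     
7  | Bridesmaids   | 6.1   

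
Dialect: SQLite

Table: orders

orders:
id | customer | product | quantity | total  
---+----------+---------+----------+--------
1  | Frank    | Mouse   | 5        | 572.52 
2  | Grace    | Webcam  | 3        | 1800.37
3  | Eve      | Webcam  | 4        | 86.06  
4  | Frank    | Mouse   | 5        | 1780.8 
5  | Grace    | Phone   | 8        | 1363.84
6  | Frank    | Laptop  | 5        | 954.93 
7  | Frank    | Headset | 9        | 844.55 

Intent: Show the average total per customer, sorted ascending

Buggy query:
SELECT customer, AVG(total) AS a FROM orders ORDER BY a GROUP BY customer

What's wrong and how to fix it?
Bug: GROUP BY must precede ORDER BY

Fix: Move ORDER BY to the end, after GROUP BY

Corrected query:
SELECT customer, AVG(total) AS a FROM orders GROUP BY customer ORDER BY a

Result:
customer | a       
---------+---------
Eve      | 86.06   
Frank    | 1038.2  
Grace    | 1582.105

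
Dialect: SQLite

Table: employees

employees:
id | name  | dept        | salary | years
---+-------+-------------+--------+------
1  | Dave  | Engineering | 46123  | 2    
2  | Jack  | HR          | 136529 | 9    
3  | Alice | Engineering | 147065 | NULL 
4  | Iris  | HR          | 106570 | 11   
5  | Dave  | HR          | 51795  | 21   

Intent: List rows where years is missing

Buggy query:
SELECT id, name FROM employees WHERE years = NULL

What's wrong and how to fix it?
Bug: '= NULL' is always unknown in SQL three-valued logic, so no rows match

Fix: Replace '= NULL' with 'IS NULL'

Corrected query:
SELECT id, name FROM employees WHERE years IS NULL

Result:
id | name 
---+------
3  | Alice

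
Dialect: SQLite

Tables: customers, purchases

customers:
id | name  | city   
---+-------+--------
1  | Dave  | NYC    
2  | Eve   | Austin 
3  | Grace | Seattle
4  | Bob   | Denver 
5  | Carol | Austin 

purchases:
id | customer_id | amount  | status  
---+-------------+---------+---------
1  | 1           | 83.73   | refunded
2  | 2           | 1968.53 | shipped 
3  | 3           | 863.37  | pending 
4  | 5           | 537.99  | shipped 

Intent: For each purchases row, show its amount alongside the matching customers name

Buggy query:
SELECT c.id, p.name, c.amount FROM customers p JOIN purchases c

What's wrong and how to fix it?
Bug: Missing join condition: each purchases row is matched to all customers rows instead of just its own

Fix: Specify the join condition linking the foreign key to the parent id

Corrected query:
SELECT c.id, p.name, c.amount FROM customers p JOIN purchases c ON c.customer_id = p.id

Result:
id | name  | amount 
---+-------+--------
1  | Dave  | 83.73  
2  | Eve   | 1968.53
3  | Grace | 863.37 
4  | Carol | 537.99 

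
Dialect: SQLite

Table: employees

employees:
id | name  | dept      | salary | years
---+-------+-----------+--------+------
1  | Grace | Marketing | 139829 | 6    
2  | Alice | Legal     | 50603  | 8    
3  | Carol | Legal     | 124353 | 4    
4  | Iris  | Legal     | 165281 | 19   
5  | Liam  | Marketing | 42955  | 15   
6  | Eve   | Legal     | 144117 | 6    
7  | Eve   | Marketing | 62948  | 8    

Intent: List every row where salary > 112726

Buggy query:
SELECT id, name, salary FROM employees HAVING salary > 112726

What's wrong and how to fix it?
Bug: This is a non-aggregate query (no GROUP BY, no aggregates), so in SQLite the HAVING clause is invalid here; a row-level condition belongs in WHERE

Fix: Use WHERE for row-level filtering

Corrected query:
SELECT id, name, salary FROM employees WHERE salary > 112726

Result:
id | name  | salary
---+-------+-------
1  | Grace | 139829
3  | Carol | 124353
4  | Iris  | 165281
6  | Eve   | 144117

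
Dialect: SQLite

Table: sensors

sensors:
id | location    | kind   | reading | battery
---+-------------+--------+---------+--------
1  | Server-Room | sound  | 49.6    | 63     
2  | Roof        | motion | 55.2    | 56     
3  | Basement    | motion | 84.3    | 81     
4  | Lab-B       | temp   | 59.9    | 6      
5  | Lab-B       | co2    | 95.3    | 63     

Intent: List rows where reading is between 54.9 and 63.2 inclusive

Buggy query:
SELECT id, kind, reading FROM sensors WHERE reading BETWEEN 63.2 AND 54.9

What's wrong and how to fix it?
Bug: BETWEEN expects the lower bound first; with 63.2 AND 54.9 the range is empty

Fix: Write BETWEEN 54.9 AND 63.2

Corrected query:
SELECT id, kind, reading FROM sensors WHERE reading BETWEEN 54.9 AND 63.2

Result:
id | kind   | reading
---+--------+--------
2  | motion | 55.2   
4  | temp   | 59.9   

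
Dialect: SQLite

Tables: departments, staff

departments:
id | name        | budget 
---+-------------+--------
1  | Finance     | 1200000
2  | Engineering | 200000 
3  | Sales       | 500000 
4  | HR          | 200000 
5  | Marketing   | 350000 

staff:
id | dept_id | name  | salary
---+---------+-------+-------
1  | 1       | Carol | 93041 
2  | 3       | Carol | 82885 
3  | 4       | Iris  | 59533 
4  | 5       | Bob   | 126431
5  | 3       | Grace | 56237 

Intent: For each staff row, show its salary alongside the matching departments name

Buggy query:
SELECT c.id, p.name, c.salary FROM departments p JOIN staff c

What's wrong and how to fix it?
Bug: JOIN with no ON clause produces a cartesian product; every staff row pairs with every departments row

Fix: Specify the join condition linking the foreign key to the parent id

Corrected query:
SELECT c.id, p.name, c.salary FROM departments p JOIN staff c ON c.dept_id = p.id

Result:
id | name      | salary
---+-----------+-------
1  | Finance   | 93041 
2  | Sales     | 82885 
3  | HR        | 59533 
4  | Marketing | 126431
5  | Sales     | 56237 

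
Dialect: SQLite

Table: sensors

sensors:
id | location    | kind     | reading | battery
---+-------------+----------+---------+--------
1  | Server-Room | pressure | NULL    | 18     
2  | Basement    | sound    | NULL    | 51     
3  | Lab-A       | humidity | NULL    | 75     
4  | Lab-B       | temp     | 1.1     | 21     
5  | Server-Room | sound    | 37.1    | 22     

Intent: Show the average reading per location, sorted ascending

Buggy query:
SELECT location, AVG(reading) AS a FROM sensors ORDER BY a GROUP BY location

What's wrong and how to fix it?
Bug: GROUP BY must precede ORDER BY

Fix: Reorder: SELECT … FROM … GROUP BY … ORDER BY …

Corrected query:
SELECT location, AVG(reading) AS a FROM sensors GROUP BY location ORDER BY a

Result:
location    | a   
------------+-----
Basement    | NULL
Lab-A       | NULL
Lab-B       | 1.1 
Server-Room | 37.1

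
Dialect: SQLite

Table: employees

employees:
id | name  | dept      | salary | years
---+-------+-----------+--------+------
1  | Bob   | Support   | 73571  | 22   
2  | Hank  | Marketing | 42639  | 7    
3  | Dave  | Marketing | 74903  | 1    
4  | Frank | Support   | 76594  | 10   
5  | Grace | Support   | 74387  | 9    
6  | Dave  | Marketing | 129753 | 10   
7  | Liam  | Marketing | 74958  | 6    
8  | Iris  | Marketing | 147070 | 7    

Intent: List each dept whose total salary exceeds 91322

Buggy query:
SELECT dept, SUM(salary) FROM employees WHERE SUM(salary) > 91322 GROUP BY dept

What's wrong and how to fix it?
Bug: Aggregate functions cannot appear in a WHERE clause

Fix: Move the aggregate condition to a HAVING clause

Corrected query:
SELECT dept, SUM(salary) FROM employees GROUP BY dept HAVING SUM(salary) > 91322

Result:
dept      | SUM(salary)
----------+------------
Marketing | 469323     
Support   | 224552     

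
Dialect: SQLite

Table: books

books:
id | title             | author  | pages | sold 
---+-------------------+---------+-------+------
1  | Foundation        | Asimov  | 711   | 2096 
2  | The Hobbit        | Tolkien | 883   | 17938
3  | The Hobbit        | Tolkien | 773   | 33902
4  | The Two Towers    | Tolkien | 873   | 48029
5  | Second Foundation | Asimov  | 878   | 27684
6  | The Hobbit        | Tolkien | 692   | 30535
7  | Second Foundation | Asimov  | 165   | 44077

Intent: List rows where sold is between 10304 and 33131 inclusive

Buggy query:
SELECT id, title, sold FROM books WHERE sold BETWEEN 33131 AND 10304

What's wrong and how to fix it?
Bug: BETWEEN expects the lower bound first; with 33131 AND 10304 the range is empty

Fix: Swap the bounds so the smaller value comes first

Corrected query:
SELECT id, title, sold FROM books WHERE sold BETWEEN 10304 AND 33131

Result:
id | title             | sold 
---+-------------------+------
2  | The Hobbit        | 17938
5  | Second Foundation | 27684
6  | The Hobbit        | 30535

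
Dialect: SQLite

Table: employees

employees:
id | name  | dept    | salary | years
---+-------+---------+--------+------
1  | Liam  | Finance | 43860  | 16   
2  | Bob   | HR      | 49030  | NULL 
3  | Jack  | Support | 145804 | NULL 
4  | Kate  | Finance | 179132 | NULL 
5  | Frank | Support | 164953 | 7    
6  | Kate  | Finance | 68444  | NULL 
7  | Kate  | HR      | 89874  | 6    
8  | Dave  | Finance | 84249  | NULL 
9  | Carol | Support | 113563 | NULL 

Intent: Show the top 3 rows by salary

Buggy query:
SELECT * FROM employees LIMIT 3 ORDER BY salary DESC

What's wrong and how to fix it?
Bug: ORDER BY cannot follow LIMIT; LIMIT is the final clause

Fix: Sort with ORDER BY, then apply LIMIT

Corrected query:
SELECT * FROM employees ORDER BY salary DESC LIMIT 3

Result:
id | name  | dept    | salary | years
---+-------+---------+--------+------
4  | Kate  | Finance | 179132 | NULL 
5  | Frank | Support | 164953 | 7    
3  | Jack  | Support | 145804 | NULL 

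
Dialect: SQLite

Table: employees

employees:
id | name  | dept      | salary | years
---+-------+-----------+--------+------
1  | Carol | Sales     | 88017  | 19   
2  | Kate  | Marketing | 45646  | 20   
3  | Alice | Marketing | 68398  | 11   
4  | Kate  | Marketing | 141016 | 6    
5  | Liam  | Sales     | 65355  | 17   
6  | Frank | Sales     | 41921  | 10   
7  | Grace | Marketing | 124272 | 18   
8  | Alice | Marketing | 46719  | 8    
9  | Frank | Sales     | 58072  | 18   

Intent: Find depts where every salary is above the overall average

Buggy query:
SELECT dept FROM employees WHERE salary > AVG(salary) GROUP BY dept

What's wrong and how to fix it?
Bug: AVG() is an aggregate; it can't sit directly in WHERE

Fix: Compute the overall average in a scalar subquery and compare each group's MIN against it in HAVING

Corrected query:
SELECT dept FROM employees GROUP BY dept HAVING MIN(salary) > (SELECT AVG(salary) FROM employees)

Result:
(no rows)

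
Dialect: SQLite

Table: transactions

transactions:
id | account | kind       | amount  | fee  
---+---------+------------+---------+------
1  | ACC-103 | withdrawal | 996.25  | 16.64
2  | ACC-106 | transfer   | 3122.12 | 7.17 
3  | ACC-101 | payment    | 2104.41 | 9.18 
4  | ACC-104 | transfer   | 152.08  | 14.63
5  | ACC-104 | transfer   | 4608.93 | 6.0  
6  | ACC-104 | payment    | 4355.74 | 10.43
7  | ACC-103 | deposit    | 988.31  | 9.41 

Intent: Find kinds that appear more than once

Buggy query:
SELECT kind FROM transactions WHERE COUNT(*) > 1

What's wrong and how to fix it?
Bug: WHERE can't reference COUNT(*); aggregates are computed after WHERE

Fix: GROUP BY kind, then filter groups with HAVING COUNT(*) > 1

Corrected query:
SELECT kind FROM transactions GROUP BY kind HAVING COUNT(*) > 1

Result:
kind    
--------
payment 
transfer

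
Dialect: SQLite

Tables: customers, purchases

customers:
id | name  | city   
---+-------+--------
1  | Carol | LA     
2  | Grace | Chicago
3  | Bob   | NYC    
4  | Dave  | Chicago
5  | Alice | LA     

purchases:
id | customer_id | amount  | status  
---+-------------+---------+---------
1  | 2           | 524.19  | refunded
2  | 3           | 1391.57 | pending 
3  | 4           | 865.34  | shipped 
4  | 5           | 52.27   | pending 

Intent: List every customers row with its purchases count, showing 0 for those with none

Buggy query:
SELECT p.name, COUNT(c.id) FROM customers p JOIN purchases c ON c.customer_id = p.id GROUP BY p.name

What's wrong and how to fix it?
Bug: An inner join excludes parents with zero children

Fix: Use LEFT JOIN so parents without children still appear (COUNT(c.id) gives 0)

Corrected query:
SELECT p.name, COUNT(c.id) FROM customers p LEFT JOIN purchases c ON c.customer_id = p.id GROUP BY p.name

Result:
name  | COUNT(c.id)
------+------------
Alice | 1          
Bob   | 1          
Carol | 0          
Dave  | 1          
Grace | 1          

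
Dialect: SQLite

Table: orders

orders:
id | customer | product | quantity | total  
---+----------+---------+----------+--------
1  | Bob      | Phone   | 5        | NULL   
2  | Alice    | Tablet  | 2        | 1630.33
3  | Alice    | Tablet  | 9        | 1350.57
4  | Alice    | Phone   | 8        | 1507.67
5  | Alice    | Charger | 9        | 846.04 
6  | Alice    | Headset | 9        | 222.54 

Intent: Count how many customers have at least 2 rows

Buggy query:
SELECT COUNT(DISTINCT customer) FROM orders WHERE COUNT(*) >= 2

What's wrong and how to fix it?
Bug: WHERE filters individual rows, not groups, so a group-level COUNT is invalid there

Fix: Group first with HAVING COUNT(*) >= 2, then COUNT the resulting groups

Corrected query:
SELECT COUNT(*) FROM (SELECT customer FROM orders GROUP BY customer HAVING COUNT(*) >= 2)

Result:
COUNT(*)
--------
1       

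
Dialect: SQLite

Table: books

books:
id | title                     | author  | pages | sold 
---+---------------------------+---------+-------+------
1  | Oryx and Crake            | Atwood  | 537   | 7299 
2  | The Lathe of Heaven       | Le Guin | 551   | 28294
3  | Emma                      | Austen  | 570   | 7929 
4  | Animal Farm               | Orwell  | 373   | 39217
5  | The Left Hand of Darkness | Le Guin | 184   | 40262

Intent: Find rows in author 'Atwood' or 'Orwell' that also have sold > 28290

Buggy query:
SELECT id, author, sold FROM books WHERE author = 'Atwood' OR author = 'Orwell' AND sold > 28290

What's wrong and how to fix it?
Bug: AND binds tighter than OR, so this parses as author = 'Atwood' OR (author = 'Orwell' AND sold > 28290)

Fix: Add parentheses around the OR so the AND applies to both alternatives

Corrected query:
SELECT id, author, sold FROM books WHERE (author = 'Atwood' OR author = 'Orwell') AND sold > 28290

Result:
id | author | sold 
---+--------+------
4  | Orwell | 39217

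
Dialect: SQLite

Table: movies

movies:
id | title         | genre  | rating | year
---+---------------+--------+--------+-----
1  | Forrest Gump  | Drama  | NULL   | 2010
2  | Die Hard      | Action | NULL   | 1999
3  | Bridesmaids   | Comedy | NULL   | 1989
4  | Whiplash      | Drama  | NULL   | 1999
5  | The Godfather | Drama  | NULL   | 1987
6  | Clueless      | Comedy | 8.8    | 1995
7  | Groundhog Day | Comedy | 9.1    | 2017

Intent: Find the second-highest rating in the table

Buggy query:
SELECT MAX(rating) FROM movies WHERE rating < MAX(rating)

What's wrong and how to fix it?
Bug: The inner MAX is an aggregate inside WHERE, which is not allowed

Fix: Compute the overall MAX in a subquery, then take MAX of rows below it

Corrected query:
SELECT MAX(rating) FROM movies WHERE rating < (SELECT MAX(rating) FROM movies)

Result:
MAX(rating)
-----------
8.8        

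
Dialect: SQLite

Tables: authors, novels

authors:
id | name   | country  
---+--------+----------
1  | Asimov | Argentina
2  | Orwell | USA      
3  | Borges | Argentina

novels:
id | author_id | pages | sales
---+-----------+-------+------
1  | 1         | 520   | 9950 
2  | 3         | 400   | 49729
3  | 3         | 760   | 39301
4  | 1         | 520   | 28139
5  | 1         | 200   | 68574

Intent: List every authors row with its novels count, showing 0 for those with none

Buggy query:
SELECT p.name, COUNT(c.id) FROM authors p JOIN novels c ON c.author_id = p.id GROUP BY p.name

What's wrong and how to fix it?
Bug: An inner join excludes parents with zero children

Fix: Switch to LEFT JOIN to retain unmatched parent rows

Corrected query:
SELECT p.name, COUNT(c.id) FROM authors p LEFT JOIN novels c ON c.author_id = p.id GROUP BY p.name

Result:
name   | COUNT(c.id)
-------+------------
Asimov | 3          
Borges | 2          
Orwell | 0          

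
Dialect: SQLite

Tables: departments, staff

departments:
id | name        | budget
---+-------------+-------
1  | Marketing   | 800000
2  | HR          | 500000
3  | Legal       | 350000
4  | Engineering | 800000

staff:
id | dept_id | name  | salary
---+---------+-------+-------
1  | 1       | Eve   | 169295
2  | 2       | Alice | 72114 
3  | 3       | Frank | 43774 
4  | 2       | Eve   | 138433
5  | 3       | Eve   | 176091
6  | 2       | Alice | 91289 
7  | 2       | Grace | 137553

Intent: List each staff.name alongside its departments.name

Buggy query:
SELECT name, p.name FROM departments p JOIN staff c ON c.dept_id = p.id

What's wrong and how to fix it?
Bug: 'name' exists in both joined tables, so the database can't tell which one is meant

Fix: Prefix ambiguous columns with the table alias

Corrected query:
SELECT c.name, p.name FROM departments p JOIN staff c ON c.dept_id = p.id

Result:
name  | name     
------+----------
Eve   | Marketing
Alice | HR       
Frank | Legal    
Eve   | HR       
Eve   | Legal    
Alice | HR       
Grace | HR       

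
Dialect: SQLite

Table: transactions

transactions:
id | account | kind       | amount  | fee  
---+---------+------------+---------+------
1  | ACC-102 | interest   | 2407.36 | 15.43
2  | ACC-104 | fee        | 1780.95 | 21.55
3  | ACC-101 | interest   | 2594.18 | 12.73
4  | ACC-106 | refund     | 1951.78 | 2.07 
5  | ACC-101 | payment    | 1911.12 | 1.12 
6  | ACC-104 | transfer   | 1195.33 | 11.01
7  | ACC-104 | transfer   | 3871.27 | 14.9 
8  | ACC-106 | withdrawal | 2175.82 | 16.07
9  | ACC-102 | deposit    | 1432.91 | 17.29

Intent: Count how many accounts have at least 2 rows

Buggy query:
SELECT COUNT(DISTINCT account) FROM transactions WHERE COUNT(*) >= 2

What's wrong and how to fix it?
Bug: COUNT(*) cannot appear in WHERE; the per-group count doesn't exist yet

Fix: Use a subquery that GROUPs and filters with HAVING, then count its rows

Corrected query:
SELECT COUNT(*) FROM (SELECT account FROM transactions GROUP BY account HAVING COUNT(*) >= 2)

Result:
COUNT(*)
--------
4       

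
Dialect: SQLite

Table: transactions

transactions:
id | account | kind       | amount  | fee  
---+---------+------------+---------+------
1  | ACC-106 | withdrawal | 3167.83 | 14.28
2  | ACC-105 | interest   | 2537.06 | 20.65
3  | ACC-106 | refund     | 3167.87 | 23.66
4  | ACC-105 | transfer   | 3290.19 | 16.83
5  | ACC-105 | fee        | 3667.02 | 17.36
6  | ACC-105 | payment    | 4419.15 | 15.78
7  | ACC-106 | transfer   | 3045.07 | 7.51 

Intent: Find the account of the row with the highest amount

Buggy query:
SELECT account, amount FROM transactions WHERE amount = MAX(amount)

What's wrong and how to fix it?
Bug: WHERE is evaluated per row; an aggregate over the whole table isn't defined there

Fix: Use a subquery: WHERE amount = (SELECT MAX(amount) FROM transactions)

Corrected query:
SELECT account, amount FROM transactions WHERE amount = (SELECT MAX(amount) FROM transactions)

Result:
account | amount 
--------+--------
ACC-105 | 4419.15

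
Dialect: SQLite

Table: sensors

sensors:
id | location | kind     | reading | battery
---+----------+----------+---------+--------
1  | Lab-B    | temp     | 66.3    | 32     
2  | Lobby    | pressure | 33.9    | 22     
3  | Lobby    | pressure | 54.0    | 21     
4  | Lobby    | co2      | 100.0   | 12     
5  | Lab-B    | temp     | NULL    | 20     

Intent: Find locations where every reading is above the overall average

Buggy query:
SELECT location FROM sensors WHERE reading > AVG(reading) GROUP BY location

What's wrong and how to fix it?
Bug: AVG() is an aggregate; it can't sit directly in WHERE

Fix: Compute the overall average in a scalar subquery and compare each group's MIN against it in HAVING

Corrected query:
SELECT location FROM sensors GROUP BY location HAVING MIN(reading) > (SELECT AVG(reading) FROM sensors)

Result:
location
--------
Lab-B   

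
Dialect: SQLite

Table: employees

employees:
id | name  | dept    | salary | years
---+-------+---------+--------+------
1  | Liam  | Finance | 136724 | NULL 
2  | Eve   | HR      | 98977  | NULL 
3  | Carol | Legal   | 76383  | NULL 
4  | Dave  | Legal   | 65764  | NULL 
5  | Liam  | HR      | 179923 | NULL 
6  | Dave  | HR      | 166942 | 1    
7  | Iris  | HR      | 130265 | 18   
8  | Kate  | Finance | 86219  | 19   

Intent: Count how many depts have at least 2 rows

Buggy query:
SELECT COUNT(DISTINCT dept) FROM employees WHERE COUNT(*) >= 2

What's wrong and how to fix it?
Bug: COUNT(*) cannot appear in WHERE; the per-group count doesn't exist yet

Fix: Group first with HAVING COUNT(*) >= 2, then COUNT the resulting groups

Corrected query:
SELECT COUNT(*) FROM (SELECT dept FROM employees GROUP BY dept HAVING COUNT(*) >= 2)

Result:
COUNT(*)
--------
3       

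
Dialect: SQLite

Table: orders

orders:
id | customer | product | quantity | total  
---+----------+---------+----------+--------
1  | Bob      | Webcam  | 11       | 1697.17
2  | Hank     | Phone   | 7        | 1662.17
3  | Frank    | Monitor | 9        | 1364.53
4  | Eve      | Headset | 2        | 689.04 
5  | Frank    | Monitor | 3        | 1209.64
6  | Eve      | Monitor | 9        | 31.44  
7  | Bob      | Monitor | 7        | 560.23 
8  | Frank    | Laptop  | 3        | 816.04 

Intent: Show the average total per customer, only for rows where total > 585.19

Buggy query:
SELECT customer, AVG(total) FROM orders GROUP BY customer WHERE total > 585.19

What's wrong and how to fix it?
Bug: WHERE cannot follow GROUP BY

Fix: Place WHERE between FROM and GROUP BY

Corrected query:
SELECT customer, AVG(total) FROM orders WHERE total > 585.19 GROUP BY customer

Result:
customer | AVG(total)
---------+-----------
Bob      | 1697.17   
Eve      | 689.04    
Frank    | 1130.07   
Hank     | 1662.17   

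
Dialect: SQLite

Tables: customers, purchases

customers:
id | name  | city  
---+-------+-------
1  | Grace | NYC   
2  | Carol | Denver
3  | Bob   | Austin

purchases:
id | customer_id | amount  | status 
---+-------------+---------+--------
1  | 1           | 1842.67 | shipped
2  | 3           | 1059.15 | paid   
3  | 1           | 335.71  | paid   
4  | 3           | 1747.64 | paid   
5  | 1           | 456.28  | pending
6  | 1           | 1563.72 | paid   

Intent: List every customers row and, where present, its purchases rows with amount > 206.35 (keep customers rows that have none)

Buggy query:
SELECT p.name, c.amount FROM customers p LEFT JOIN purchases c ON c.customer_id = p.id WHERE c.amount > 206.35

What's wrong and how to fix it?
Bug: A WHERE condition on the right-hand table after LEFT JOIN drops unmatched parents

Fix: Move the right-table condition into the ON clause so unmatched parents are kept

Corrected query:
SELECT p.name, c.amount FROM customers p LEFT JOIN purchases c ON c.customer_id = p.id AND c.amount > 206.35

Result:
name  | amount 
------+--------
Grace | 335.71 
Grace | 456.28 
Grace | 1563.72
Grace | 1842.67
Carol | NULL   
Bob   | 1059.15
Bob   | 1747.64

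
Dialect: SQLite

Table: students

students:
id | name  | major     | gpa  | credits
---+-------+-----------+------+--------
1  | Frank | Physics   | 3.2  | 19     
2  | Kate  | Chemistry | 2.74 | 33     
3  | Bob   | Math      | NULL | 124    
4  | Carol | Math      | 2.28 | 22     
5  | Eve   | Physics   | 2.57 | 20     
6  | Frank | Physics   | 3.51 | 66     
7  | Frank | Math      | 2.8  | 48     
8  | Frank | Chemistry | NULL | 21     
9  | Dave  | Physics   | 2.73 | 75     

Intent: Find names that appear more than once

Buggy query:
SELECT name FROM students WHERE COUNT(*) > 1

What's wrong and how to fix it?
Bug: COUNT(*) is an aggregate and cannot be used in WHERE

Fix: Group first, then use HAVING for the count condition

Corrected query:
SELECT name FROM students GROUP BY name HAVING COUNT(*) > 1

Result:
name 
-----
Frank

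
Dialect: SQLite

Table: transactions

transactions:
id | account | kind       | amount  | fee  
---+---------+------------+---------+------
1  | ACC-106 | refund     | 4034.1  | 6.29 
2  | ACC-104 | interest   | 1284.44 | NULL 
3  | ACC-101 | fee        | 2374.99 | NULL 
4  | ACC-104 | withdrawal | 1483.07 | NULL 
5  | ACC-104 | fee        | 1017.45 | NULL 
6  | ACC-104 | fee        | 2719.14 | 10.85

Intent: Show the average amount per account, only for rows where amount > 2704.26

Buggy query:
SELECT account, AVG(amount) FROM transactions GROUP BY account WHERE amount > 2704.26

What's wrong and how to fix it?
Bug: WHERE cannot follow GROUP BY

Fix: Move the WHERE clause before GROUP BY

Corrected query:
SELECT account, AVG(amount) FROM transactions WHERE amount > 2704.26 GROUP BY account

Result:
account | AVG(amount)
--------+------------
ACC-104 | 2719.14    
ACC-106 | 4034.1     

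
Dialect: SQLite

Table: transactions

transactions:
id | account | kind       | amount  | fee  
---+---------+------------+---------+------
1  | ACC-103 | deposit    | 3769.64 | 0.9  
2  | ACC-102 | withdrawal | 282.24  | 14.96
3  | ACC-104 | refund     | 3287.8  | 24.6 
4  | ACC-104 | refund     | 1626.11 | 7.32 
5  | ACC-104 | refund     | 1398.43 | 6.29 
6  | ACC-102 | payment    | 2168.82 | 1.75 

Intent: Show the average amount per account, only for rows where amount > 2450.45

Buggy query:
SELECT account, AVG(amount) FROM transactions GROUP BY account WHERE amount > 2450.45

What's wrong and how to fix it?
Bug: WHERE cannot follow GROUP BY

Fix: Place WHERE between FROM and GROUP BY

Corrected query:
SELECT account, AVG(amount) FROM transactions WHERE amount > 2450.45 GROUP BY account

Result:
account | AVG(amount)
--------+------------
ACC-103 | 3769.64    
ACC-104 | 3287.8     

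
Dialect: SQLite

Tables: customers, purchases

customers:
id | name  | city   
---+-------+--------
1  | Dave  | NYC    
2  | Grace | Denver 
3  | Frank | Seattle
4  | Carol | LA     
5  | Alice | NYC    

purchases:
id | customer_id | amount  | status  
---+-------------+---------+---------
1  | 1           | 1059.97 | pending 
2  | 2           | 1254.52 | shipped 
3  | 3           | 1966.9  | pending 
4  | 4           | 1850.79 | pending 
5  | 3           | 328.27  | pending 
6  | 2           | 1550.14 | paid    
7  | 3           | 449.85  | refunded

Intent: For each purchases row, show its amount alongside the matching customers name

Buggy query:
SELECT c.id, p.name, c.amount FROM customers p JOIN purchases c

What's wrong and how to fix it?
Bug: Missing join condition: each purchases row is matched to all customers rows instead of just its own

Fix: Add ON c.customer_id = p.id to the JOIN

Corrected query:
SELECT c.id, p.name, c.amount FROM customers p JOIN purchases c ON c.customer_id = p.id

Result:
id | name  | amount 
---+-------+--------
1  | Dave  | 1059.97
2  | Grace | 1254.52
3  | Frank | 1966.9 
4  | Carol | 1850.79
5  | Frank | 328.27 
6  | Grace | 1550.14
7  | Frank | 449.85 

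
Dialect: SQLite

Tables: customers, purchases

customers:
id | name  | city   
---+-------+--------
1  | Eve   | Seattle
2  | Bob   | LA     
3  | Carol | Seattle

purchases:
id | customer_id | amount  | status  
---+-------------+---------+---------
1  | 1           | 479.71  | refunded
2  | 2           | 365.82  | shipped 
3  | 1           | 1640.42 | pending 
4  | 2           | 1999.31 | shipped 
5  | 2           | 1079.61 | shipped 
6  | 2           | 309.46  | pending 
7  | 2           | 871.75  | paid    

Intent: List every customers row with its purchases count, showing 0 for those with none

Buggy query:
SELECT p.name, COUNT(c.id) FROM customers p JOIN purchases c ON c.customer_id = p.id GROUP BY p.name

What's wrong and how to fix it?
Bug: INNER JOIN drops customers rows that have no matching purchases rows

Fix: Switch to LEFT JOIN to retain unmatched parent rows

Corrected query:
SELECT p.name, COUNT(c.id) FROM customers p LEFT JOIN purchases c ON c.customer_id = p.id GROUP BY p.name

Result:
name  | COUNT(c.id)
------+------------
Bob   | 5          
Carol | 0          
Eve   | 2          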